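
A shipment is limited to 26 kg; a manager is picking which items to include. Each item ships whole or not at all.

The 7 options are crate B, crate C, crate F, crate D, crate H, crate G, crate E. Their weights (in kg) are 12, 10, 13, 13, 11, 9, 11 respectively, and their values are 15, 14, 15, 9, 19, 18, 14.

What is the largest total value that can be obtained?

crate B + crate H: weight 12 + 11 = 23 ≤ 26, value 15 + 19 = 34.
crate H + crate G: weight 11 + 9 = 20 ≤ 26, value 19 + 18 = 37.
Best is crate H and crate G with total value 37.

37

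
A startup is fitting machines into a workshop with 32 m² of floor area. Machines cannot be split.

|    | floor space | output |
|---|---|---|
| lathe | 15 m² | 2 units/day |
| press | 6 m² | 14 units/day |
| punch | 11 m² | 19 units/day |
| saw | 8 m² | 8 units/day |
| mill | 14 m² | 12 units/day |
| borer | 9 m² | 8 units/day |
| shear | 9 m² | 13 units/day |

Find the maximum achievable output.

This is an integer program with binary decision variables.
Take press, punch, and shear: floor space 6 + 11 + 9 = 26 ≤ 32, output 14 + 19 + 13 = 46.
No other feasible combination does better.

46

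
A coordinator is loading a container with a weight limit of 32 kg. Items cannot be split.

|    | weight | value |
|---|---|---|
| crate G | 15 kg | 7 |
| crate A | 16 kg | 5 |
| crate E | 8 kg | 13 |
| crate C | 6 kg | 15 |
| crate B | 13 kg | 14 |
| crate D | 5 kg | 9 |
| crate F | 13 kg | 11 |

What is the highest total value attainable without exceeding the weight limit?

crate E + crate C + crate B + crate D: weight 8 + 6 + 13 + 5 = 32 ≤ 32, value 13 + 15 + 14 + 9 = 51.
crate E + crate C + crate D + crate F: weight 8 + 6 + 5 + 13 = 32 ≤ 32, value 13 + 15 + 9 + 11 = 48.
Best is crate E, crate C, crate B, and crate D with total value 51.

51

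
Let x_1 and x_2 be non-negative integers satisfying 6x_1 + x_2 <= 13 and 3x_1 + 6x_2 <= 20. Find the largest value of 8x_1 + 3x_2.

Relaxing integrality, the LP optimum is 21.42 at (x_1,x_2) = (1.76, 2.45), which is not an integer point.
(x_1,x_2)=(2,1): 6·2+1·1=13≤13, 3·2+6·1=12≤20, objective 19.
(x_1,x_2)=(2,0): 6·2+1·0=12≤13, 3·2+6·0=6≤20, objective 16.
(x_1,x_2)=(1,2): 6·1+1·2=8≤13, 3·1+6·2=15≤20, objective 14.
(x_1,x_2)=(1,1): 6·1+1·1=7≤13, 3·1+6·1=9≤20, objective 11.
No feasible integer point exceeds 19.

19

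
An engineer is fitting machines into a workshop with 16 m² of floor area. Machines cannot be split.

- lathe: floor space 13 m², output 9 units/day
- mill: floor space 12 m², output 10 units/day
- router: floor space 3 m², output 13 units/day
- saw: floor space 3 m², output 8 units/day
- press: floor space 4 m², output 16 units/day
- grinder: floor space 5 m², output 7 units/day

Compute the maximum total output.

Allowing fractional choices, the relaxed optimum would be about 44.8, but machines are indivisible.
router + saw + press: floor space 3 + 3 + 4 = 10 ≤ 16, output 13 + 8 + 16 = 37.
router + press + grinder: floor space 3 + 4 + 5 = 12 ≤ 16, output 13 + 16 + 7 = 36.
router + saw + press + grinder: floor space 3 + 3 + 4 + 5 = 15 ≤ 16, output 13 + 8 + 16 + 7 = 44.
Best is router, saw, press, and grinder with total output 44.

44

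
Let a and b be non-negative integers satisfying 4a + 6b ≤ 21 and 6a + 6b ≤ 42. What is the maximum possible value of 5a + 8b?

Relaxing integrality, the LP optimum is 28.00 at (a,b) = (0, 3.5), which is not an integer point.
(a,b)=(2,2): 4·2+6·2=20≤21, 6·2+6·2=24≤42, objective 26.
(a,b)=(0,3): 4·0+6·3=18≤21, 6·0+6·3=18≤42, objective 24.
(a,b)=(3,1): 4·3+6·1=18≤21, 6·3+6·1=24≤42, objective 23.
Maximum is 26 at (a,b)=(2,2).

26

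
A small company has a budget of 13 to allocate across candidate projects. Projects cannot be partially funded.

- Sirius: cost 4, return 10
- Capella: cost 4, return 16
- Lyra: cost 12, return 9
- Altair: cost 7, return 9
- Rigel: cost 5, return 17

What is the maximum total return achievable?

43

Take Sirius, Capella, and Rigel: cost 4 + 4 + 5 = 13 ≤ 13, return 10 + 16 + 17 = 43.
No other feasible combination does better.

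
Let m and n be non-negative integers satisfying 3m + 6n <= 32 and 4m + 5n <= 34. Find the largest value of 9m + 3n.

72

(m,n)=(8,0): 3·8+6·0=24≤32, 4·8+5·0=32≤34, objective 72.
(m,n)=(7,1): 3·7+6·1=27≤32, 4·7+5·1=33≤34, objective 66.
No feasible integer point exceeds 72.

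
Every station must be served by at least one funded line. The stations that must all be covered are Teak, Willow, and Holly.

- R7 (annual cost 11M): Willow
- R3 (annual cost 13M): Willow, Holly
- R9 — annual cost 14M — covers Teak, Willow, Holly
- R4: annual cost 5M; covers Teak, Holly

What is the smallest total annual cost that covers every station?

R9 alone covers Teak, Willow, Holly — every station.
Total annual cost: 14.

14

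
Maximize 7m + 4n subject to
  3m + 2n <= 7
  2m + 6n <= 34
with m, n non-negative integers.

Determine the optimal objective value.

(m,n)=(1,2): 3·1+2·2=7≤7, 2·1+6·2=14≤34, objective 15.
(m,n)=(2,0): 3·2+2·0=6≤7, 2·2+6·0=4≤34, objective 14.
No feasible integer point exceeds 15.

15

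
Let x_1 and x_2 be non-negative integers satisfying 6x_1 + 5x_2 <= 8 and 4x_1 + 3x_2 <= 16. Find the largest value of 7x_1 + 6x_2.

Relaxing integrality, the LP optimum is 9.60 at (x_1,x_2) = (0, 1.6), which is not an integer point.
(x_1,x_2)=(1,0): 6·1+5·0=6≤8, 4·1+3·0=4≤16, objective 7.
(x_1,x_2)=(0,1): 6·0+5·1=5≤8, 4·0+3·1=3≤16, objective 6.
Maximum is 7 at (x_1,x_2)=(1,0).

7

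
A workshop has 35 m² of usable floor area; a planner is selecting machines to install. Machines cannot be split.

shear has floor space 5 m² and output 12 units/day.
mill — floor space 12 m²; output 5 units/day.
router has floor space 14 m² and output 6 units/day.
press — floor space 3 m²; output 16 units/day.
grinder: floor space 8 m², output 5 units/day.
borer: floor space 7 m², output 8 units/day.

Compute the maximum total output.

Allowing fractional choices, the relaxed optimum would be about 46.1, but machines are indivisible.
shear + router + press + borer: floor space 5 + 14 + 3 + 7 = 29 ≤ 35, output 12 + 6 + 16 + 8 = 42.
shear + mill + press + grinder + borer: floor space 5 + 12 + 3 + 8 + 7 = 35 ≤ 35, output 12 + 5 + 16 + 5 + 8 = 46.
Best is shear, mill, press, grinder, and borer with total output 46.

46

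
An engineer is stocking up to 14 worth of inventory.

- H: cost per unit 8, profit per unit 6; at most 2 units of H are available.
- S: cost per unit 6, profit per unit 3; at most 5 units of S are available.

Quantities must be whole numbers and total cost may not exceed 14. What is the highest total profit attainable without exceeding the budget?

9

2×S: cost 12 ≤ 14, profit 2·3 = 6.
1×H and 1×S: cost 14 ≤ 14, profit 1·6 + 1·3 = 9.
Best is 9.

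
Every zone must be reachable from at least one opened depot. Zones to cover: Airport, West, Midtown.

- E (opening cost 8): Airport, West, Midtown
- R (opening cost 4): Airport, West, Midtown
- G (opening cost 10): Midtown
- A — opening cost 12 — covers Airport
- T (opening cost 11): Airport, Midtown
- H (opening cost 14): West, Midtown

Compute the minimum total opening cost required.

4

R alone covers Airport, West, Midtown — every zone.
Total opening cost: 4.
No cover costs less than 4.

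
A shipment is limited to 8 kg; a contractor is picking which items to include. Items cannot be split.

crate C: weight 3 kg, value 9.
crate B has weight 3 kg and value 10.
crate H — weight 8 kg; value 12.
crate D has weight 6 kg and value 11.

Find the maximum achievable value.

19

Allowing fractional choices, the relaxed optimum would be about 22.7, but items are indivisible.
crate H: weight 8 ≤ 8, value 12.
crate C + crate B: weight 3 + 3 = 6 ≤ 8, value 9 + 10 = 19.
Best is crate C and crate B with total value 19.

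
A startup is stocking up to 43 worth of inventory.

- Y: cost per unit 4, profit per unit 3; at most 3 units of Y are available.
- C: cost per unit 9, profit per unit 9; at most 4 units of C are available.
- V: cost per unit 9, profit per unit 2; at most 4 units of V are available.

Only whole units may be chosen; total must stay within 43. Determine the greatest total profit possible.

39

C has the best ratio (9/9); taking only C gives at most 4×9 = 36 (stopped by the cost limit).
Mixing does better — 1×Y and 4×C: cost 40 ≤ 43, profit 1·3 + 4·9 = 39.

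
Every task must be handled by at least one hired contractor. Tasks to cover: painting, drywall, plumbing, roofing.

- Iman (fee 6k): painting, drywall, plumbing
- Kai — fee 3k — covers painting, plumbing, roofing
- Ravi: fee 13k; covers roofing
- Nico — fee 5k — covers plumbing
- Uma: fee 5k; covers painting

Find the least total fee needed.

9

This is an integer covering problem.
Choose Iman and Kai: together they cover painting, drywall, plumbing, roofing — every task.
Total fee: 6 + 3 = 9.
No cover costs less than 9.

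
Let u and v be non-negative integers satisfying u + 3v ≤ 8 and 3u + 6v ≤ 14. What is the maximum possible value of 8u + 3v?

(u,v)=(4,0): 1·4+3·0=4≤8, 3·4+6·0=12≤14, objective 32.
(u,v)=(3,0): 1·3+3·0=3≤8, 3·3+6·0=9≤14, objective 24.
No feasible integer point exceeds 32.

32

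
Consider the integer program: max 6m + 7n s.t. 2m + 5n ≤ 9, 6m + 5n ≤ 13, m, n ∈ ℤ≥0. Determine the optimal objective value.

13

The continuous relaxation peaks at (1, 1.4) with value 15.80; rounding to a feasible lattice point costs some objective.
(m,n)=(1,1): 2·1+5·1=7≤9, 6·1+5·1=11≤13, objective 13.
(m,n)=(2,0): 2·2+5·0=4≤9, 6·2+5·0=12≤13, objective 12.
(m,n)=(0,1): 2·0+5·1=5≤9, 6·0+5·1=5≤13, objective 7.
Maximum is 13 at (m,n)=(1,1).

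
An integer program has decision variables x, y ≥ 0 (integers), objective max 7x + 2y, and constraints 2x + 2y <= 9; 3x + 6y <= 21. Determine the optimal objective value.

28

The continuous relaxation peaks at (4.5, 0) with value 31.50; rounding to a feasible lattice point costs some objective.
(x,y)=(4,0): 2·4+2·0=8≤9, 3·4+6·0=12≤21, objective 28.
(x,y)=(3,1): 2·3+2·1=8≤9, 3·3+6·1=15≤21, objective 23.
(x,y)=(3,0): 2·3+2·0=6≤9, 3·3+6·0=9≤21, objective 21.
The best lattice point is (4,0), giving 28.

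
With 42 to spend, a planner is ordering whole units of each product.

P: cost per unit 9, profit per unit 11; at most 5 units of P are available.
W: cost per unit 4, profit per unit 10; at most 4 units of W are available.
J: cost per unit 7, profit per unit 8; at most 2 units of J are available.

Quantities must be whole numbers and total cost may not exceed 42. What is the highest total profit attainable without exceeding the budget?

W has the best ratio (10/4); taking only W gives at most 4×10 = 40 (stopped by the supply cap of 4).
Mixing does better — 2×P, 4×W, and 1×J: cost 41 ≤ 42, profit 2·11 + 4·10 + 1·8 = 70.

70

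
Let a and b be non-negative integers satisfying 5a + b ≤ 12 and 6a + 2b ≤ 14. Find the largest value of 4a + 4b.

28

(a,b)=(0,7): 5·0+1·7=7≤12, 6·0+2·7=14≤14, objective 28.
(a,b)=(0,6): 5·0+1·6=6≤12, 6·0+2·6=12≤14, objective 24.
No feasible integer point exceeds 28.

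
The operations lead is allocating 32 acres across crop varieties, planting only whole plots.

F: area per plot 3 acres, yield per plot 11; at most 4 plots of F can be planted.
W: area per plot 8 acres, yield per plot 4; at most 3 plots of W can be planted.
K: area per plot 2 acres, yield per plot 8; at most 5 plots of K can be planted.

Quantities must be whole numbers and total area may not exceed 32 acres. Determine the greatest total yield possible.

K has the best ratio (8/2); taking only K gives at most 5×8 = 40 (stopped by the supply cap of 5).
Mixing does better — 4×F, 1×W, and 5×K: area 30 ≤ 32, yield 4·11 + 1·4 + 5·8 = 88.

88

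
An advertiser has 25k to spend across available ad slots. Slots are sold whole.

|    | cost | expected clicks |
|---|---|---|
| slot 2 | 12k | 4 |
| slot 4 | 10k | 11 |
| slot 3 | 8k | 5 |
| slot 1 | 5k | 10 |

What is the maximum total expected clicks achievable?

slot 4 + slot 1: cost 10 + 5 = 15 ≤ 25, expected clicks 11 + 10 = 21.
slot 4 + slot 3 + slot 1: cost 10 + 8 + 5 = 23 ≤ 25, expected clicks 11 + 5 + 10 = 26.
slot 2 + slot 3 + slot 1: cost 12 + 8 + 5 = 25 ≤ 25, expected clicks 4 + 5 + 10 = 19.
Best is slot 4, slot 3, and slot 1 with total expected clicks 26.

26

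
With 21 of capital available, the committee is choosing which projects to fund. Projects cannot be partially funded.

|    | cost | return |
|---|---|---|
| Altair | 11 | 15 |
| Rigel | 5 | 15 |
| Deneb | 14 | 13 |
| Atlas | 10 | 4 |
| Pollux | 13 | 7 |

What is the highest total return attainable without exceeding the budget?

Rigel + Pollux: cost 5 + 13 = 18 ≤ 21, return 15 + 7 = 22.
Rigel + Deneb: cost 5 + 14 = 19 ≤ 21, return 15 + 13 = 28.
Altair + Rigel: cost 11 + 5 = 16 ≤ 21, return 15 + 15 = 30.
Best is Altair and Rigel with total return 30.

30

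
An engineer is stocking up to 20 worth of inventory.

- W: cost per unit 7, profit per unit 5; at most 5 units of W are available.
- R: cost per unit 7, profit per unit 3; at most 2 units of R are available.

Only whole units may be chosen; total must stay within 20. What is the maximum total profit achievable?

2×W: cost 14 ≤ 20, profit 2·5 = 10.
1×W and 1×R: cost 14 ≤ 20, profit 1·5 + 1·3 = 8.
Best is 10.

10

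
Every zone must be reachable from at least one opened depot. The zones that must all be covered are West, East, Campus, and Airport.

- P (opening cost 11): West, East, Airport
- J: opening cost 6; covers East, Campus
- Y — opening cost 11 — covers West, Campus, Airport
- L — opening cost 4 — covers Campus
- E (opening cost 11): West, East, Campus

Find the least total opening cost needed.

This is an integer covering problem.
The greedy cost-per-new-zone heuristic would pick J and P for 17, but a cheaper cover exists.
Choose P and L: together they cover West, East, Campus, Airport — every zone.
Total opening cost: 11 + 4 = 15.
No cover costs less than 15.

15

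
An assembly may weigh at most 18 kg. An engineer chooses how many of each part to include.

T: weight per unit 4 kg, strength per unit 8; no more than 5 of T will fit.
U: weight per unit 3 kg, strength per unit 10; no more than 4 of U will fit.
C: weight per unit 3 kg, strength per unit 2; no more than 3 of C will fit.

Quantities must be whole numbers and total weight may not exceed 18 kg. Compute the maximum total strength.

1×T and 4×U: weight 16 ≤ 18, strength 1·8 + 4·10 = 48.
2×T and 3×U: weight 17 ≤ 18, strength 2·8 + 3·10 = 46.
Best is 48.

48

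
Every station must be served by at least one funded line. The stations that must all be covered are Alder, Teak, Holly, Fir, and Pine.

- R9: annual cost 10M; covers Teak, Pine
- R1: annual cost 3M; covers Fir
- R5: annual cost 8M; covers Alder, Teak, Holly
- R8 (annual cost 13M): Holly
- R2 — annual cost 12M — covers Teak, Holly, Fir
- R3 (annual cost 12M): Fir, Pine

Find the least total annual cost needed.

The greedy cost-per-new-station heuristic would pick R5, R1, and R9 for 21, but a cheaper cover exists.
Choose R5 and R3: together they cover Alder, Teak, Holly, Fir, Pine — every station.
Total annual cost: 8 + 12 = 20.
No cover costs less than 20.

20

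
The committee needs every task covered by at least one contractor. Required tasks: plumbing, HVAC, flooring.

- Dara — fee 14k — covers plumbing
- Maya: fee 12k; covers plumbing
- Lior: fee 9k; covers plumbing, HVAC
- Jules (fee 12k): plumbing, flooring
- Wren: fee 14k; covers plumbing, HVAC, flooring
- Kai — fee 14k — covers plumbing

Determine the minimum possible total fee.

14

Wren alone covers plumbing, HVAC, flooring — every task.
Total fee: 14.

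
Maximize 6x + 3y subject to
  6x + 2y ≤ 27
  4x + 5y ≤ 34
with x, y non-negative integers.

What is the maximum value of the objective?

Relaxing integrality, the LP optimum is 31.36 at (x,y) = (3.05, 4.36), which is not an integer point.
(x,y)=(3,4): 6·3+2·4=26≤27, 4·3+5·4=32≤34, objective 30.
(x,y)=(3,3): 6·3+2·3=24≤27, 4·3+5·3=27≤34, objective 27.
(x,y)=(2,5): 6·2+2·5=22≤27, 4·2+5·5=33≤34, objective 27.
No feasible integer point exceeds 30.

30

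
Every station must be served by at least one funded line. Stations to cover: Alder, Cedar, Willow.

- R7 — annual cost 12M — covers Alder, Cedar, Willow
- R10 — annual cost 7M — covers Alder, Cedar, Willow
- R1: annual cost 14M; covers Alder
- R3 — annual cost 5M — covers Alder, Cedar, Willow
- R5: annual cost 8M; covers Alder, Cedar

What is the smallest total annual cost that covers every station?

5

R3 alone covers Alder, Cedar, Willow — every station.
Total annual cost: 5.
No cover costs less than 5.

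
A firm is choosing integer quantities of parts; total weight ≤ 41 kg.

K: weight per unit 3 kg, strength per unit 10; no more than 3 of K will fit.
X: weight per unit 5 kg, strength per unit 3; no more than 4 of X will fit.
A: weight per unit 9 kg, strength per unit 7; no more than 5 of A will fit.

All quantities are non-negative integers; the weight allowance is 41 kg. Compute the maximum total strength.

K has the best ratio (10/3); taking only K gives at most 3×10 = 30 (stopped by the supply cap of 3).
Mixing does better — 3×K, 1×X, and 3×A: weight 41 ≤ 41, strength 3·10 + 1·3 + 3·7 = 54.

54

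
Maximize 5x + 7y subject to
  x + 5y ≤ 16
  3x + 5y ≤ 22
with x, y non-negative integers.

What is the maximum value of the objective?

Relaxing integrality, the LP optimum is 36.67 at (x,y) = (7.33, 0), which is not an integer point.
(x,y)=(7,0): 1·7+5·0=7≤16, 3·7+5·0=21≤22, objective 35.
(x,y)=(6,0): 1·6+5·0=6≤16, 3·6+5·0=18≤22, objective 30.
The best lattice point is (7,0), giving 35.

35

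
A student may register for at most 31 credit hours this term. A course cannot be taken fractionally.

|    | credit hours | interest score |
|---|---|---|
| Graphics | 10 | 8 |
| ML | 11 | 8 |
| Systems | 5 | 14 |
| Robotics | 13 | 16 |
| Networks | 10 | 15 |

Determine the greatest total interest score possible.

45

Systems + Robotics + Networks: credit hours 5 + 13 + 10 = 28 ≤ 31, interest score 14 + 16 + 15 = 45.
ML + Systems + Robotics: credit hours 11 + 5 + 13 = 29 ≤ 31, interest score 8 + 14 + 16 = 38.
Graphics + Systems + Robotics: credit hours 10 + 5 + 13 = 28 ≤ 31, interest score 8 + 14 + 16 = 38.
Best is Systems, Robotics, and Networks with total interest score 45.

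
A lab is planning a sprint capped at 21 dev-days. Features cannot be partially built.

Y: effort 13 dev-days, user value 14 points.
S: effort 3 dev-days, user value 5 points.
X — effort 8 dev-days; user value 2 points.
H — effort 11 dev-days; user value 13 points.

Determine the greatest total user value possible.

19

Take Y and S: effort 13 + 3 = 16 ≤ 21, user value 14 + 5 = 19.
No other feasible combination does better.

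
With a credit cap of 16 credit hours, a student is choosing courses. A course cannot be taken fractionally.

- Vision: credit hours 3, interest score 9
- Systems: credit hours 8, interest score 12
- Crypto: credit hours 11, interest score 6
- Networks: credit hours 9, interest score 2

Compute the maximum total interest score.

Take Vision and Systems: credit hours 3 + 8 = 11 ≤ 16, interest score 9 + 12 = 21.
No other feasible combination does better.

21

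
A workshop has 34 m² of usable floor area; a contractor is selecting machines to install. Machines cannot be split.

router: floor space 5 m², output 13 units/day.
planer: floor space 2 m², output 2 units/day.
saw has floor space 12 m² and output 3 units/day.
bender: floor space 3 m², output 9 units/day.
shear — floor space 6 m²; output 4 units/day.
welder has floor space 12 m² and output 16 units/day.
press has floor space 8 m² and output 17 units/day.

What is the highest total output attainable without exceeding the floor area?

Take router, bender, shear, welder, and press: floor space 5 + 3 + 6 + 12 + 8 = 34 ≤ 34, output 13 + 9 + 4 + 16 + 17 = 59.
No other feasible combination does better.

59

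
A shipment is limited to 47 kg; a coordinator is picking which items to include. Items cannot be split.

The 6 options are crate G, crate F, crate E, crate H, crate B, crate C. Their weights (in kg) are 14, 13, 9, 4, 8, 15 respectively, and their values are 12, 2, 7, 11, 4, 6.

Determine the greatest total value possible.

36

This is a 0-1 knapsack instance.
Take crate G, crate E, crate H, and crate C: weight 14 + 9 + 4 + 15 = 42 ≤ 47, value 12 + 7 + 11 + 6 = 36.
No other feasible combination does better.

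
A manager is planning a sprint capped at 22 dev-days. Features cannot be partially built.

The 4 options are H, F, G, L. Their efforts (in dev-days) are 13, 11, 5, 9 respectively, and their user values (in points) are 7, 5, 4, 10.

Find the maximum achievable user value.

17

This is an integer program with binary decision variables.
F + L: effort 11 + 9 = 20 ≤ 22, user value 5 + 10 = 15.
G + L: effort 5 + 9 = 14 ≤ 22, user value 4 + 10 = 14.
H + L: effort 13 + 9 = 22 ≤ 22, user value 7 + 10 = 17.
Best is H and L with total user value 17.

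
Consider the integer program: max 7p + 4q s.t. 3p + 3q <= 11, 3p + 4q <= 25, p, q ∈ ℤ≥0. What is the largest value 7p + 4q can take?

21

(p,q)=(3,0): 3·3+3·0=9≤11, 3·3+4·0=9≤25, objective 21.
(p,q)=(2,1): 3·2+3·1=9≤11, 3·2+4·1=10≤25, objective 18.
(p,q)=(2,0): 3·2+3·0=6≤11, 3·2+4·0=6≤25, objective 14.
Maximum is 21 at (p,q)=(3,0).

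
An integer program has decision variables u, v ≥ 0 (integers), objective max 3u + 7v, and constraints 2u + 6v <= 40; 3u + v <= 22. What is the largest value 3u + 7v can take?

50

(u,v)=(5,5) is feasible, giving 50.
(u,v)=(4,5) is feasible, giving 47.
(u,v)=(6,4) is feasible, giving 46.
(u,v)=(5,4) is feasible, giving 43.
The best lattice point is (5,5), giving 50.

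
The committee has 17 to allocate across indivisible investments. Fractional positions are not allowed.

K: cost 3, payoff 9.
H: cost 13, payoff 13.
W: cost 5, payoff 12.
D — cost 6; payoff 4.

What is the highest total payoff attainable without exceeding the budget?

25

This is an integer program with binary decision variables.
K + H: cost 3 + 13 = 16 ≤ 17, payoff 9 + 13 = 22.
K + W + D: cost 3 + 5 + 6 = 14 ≤ 17, payoff 9 + 12 + 4 = 25.
K + W: cost 3 + 5 = 8 ≤ 17, payoff 9 + 12 = 21.
Best is K, W, and D with total payoff 25.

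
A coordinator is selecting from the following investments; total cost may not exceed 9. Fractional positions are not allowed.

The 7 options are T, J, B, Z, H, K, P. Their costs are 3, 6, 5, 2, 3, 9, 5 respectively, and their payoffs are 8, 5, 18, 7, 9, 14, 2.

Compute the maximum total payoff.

Allowing fractional choices, the relaxed optimum would be about 31.0, but investments are indivisible.
B + H: cost 5 + 3 = 8 ≤ 9, payoff 18 + 9 = 27.
B + Z: cost 5 + 2 = 7 ≤ 9, payoff 18 + 7 = 25.
T + B: cost 3 + 5 = 8 ≤ 9, payoff 8 + 18 = 26.
Best is B and H with total payoff 27.

27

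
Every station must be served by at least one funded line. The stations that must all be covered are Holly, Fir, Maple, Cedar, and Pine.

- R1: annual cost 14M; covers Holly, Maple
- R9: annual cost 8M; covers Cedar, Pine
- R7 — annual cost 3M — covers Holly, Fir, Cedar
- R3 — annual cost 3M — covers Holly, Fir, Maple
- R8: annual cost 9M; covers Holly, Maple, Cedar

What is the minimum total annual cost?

11

The greedy cost-per-new-station heuristic would pick R7, R3, and R9 for 14, but a cheaper cover exists.
Choose R9 and R3: together they cover Holly, Fir, Maple, Cedar, Pine — every station.
Total annual cost: 8 + 3 = 11.
No cover costs less than 11.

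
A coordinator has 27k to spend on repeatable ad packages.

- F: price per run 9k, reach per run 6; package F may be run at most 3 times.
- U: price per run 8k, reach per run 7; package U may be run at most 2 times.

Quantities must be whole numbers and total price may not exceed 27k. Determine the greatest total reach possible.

This is a bounded integer knapsack.
U has the best ratio (7/8); taking only U gives at most 2×7 = 14 (stopped by the supply cap of 2).
Mixing does better — 1×F and 2×U: price 25 ≤ 27, reach 1·6 + 2·7 = 20.

20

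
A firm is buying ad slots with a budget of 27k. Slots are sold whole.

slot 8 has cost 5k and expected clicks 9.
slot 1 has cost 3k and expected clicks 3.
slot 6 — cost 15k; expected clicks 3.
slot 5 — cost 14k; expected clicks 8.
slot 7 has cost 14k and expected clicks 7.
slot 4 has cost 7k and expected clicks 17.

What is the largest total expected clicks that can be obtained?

Allowing fractional choices, the relaxed optimum would be about 35.9, but ad slots are indivisible.
slot 8 + slot 5 + slot 4: cost 5 + 14 + 7 = 26 ≤ 27, expected clicks 9 + 8 + 17 = 34.
slot 8 + slot 1 + slot 4: cost 5 + 3 + 7 = 15 ≤ 27, expected clicks 9 + 3 + 17 = 29.
slot 8 + slot 7 + slot 4: cost 5 + 14 + 7 = 26 ≤ 27, expected clicks 9 + 7 + 17 = 33.
Best is slot 8, slot 5, and slot 4 with total expected clicks 34.

34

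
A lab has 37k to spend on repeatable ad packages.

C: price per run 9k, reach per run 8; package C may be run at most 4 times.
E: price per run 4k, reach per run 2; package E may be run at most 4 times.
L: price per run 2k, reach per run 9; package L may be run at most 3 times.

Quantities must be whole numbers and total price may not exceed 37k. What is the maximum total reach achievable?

53

L has the best ratio (9/2); taking only L gives at most 3×9 = 27 (stopped by the supply cap of 3).
Mixing does better — 3×C, 1×E, and 3×L: price 37 ≤ 37, reach 3·8 + 1·2 + 3·9 = 53.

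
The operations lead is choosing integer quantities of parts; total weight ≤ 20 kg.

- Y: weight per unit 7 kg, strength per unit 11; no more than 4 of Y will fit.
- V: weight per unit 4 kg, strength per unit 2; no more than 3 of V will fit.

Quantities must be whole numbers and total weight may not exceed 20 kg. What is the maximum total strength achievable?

Y has the best ratio (11/7); taking only Y gives at most 2×11 = 22 (stopped by the weight limit).
Mixing does better — 2×Y and 1×V: weight 18 ≤ 20, strength 2·11 + 1·2 = 24.

24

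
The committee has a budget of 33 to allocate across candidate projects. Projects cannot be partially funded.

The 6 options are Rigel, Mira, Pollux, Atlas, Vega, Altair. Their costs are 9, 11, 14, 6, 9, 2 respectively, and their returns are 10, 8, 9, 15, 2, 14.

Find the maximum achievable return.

48

Allowing fractional choices, the relaxed optimum would be about 50.2, but projects are indivisible.
Mira + Pollux + Atlas + Altair: cost 11 + 14 + 6 + 2 = 33 ≤ 33, return 8 + 9 + 15 + 14 = 46.
Rigel + Mira + Atlas + Altair: cost 9 + 11 + 6 + 2 = 28 ≤ 33, return 10 + 8 + 15 + 14 = 47.
Rigel + Pollux + Atlas + Altair: cost 9 + 14 + 6 + 2 = 31 ≤ 33, return 10 + 9 + 15 + 14 = 48.
Best is Rigel, Pollux, Atlas, and Altair with total return 48.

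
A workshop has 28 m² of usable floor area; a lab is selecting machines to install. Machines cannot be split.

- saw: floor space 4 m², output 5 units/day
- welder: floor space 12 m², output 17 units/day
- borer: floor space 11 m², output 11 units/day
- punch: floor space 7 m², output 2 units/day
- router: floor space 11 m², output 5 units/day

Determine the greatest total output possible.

33

Allowing fractional choices, the relaxed optimum would be about 33.5, but machines are indivisible.
saw + welder + borer: floor space 4 + 12 + 11 = 27 ≤ 28, output 5 + 17 + 11 = 33.
welder + borer: floor space 12 + 11 = 23 ≤ 28, output 17 + 11 = 28.
Best is saw, welder, and borer with total output 33.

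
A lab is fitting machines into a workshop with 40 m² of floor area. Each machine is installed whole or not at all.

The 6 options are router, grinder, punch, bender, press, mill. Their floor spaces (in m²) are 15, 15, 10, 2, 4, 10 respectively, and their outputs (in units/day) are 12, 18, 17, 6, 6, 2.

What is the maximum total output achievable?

router + grinder + punch: floor space 15 + 15 + 10 = 40 ≤ 40, output 12 + 18 + 17 = 47.
grinder + punch + bender + press: floor space 15 + 10 + 2 + 4 = 31 ≤ 40, output 18 + 17 + 6 + 6 = 47.
grinder + punch + bender + mill: floor space 15 + 10 + 2 + 10 = 37 ≤ 40, output 18 + 17 + 6 + 2 = 43.
The maximum output is 47; one optimal choice is grinder, punch, bender, and press.

47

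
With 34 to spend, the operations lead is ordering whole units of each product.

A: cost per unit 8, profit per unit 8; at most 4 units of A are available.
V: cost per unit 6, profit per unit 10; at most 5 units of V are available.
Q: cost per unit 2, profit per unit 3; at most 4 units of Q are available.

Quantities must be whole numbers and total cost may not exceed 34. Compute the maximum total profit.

56

Take 5×V and 2×Q: cost 34 ≤ 34, profit 5·10 + 2·3 = 56.
V has the best ratio (10/6) and is taken to its limit of 5; remaining capacity is filled optimally with the others.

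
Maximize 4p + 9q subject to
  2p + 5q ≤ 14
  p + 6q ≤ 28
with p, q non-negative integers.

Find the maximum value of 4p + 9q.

28

(p,q)=(7,0): 2·7+5·0=14≤14, 1·7+6·0=7≤28, objective 28.
(p,q)=(6,0): 2·6+5·0=12≤14, 1·6+6·0=6≤28, objective 24.
Maximum is 28 at (p,q)=(7,0).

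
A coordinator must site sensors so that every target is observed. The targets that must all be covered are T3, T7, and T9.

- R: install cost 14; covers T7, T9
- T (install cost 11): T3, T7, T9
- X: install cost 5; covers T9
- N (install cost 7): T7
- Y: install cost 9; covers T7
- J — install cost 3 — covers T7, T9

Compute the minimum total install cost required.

The greedy cost-per-new-target heuristic would pick J and T for 14, but a cheaper cover exists.
T alone covers T3, T7, T9 — every target.
Total install cost: 11.
No cover costs less than 11.

11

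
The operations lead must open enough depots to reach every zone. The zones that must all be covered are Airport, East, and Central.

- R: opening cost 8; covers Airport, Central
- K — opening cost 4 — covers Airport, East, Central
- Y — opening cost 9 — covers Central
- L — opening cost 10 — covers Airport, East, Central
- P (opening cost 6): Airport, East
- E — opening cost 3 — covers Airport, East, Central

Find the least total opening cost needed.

E alone covers Airport, East, Central — every zone.
Total opening cost: 3.
No cover costs less than 3.

3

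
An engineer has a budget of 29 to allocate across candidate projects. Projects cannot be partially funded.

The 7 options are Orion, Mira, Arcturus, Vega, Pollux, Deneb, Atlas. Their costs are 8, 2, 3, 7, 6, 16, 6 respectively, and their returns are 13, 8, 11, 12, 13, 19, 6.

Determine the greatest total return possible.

This is a 0-1 knapsack instance.
Allowing fractional choices, the relaxed optimum would be about 60.6, but projects are indivisible.
Orion + Mira + Arcturus + Pollux + Atlas: cost 8 + 2 + 3 + 6 + 6 = 25 ≤ 29, return 13 + 8 + 11 + 13 + 6 = 51.
Orion + Mira + Arcturus + Vega + Pollux: cost 8 + 2 + 3 + 7 + 6 = 26 ≤ 29, return 13 + 8 + 11 + 12 + 13 = 57.
Orion + Mira + Vega + Pollux + Atlas: cost 8 + 2 + 7 + 6 + 6 = 29 ≤ 29, return 13 + 8 + 12 + 13 + 6 = 52.
Best is Orion, Mira, Arcturus, Vega, and Pollux with total return 57.

57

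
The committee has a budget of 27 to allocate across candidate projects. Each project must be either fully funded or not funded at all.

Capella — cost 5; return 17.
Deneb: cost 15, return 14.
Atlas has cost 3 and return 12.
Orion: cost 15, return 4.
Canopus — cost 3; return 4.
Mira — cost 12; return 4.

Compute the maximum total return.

Capella + Deneb + Atlas + Canopus: cost 5 + 15 + 3 + 3 = 26 ≤ 27, return 17 + 14 + 12 + 4 = 47.
Capella + Atlas + Canopus + Mira: cost 5 + 3 + 3 + 12 = 23 ≤ 27, return 17 + 12 + 4 + 4 = 37.
Capella + Deneb + Atlas: cost 5 + 15 + 3 = 23 ≤ 27, return 17 + 14 + 12 = 43.
Best is Capella, Deneb, Atlas, and Canopus with total return 47.

47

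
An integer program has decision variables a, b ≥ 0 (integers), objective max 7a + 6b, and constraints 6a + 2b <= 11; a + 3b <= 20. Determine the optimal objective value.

30

Relaxing integrality, the LP optimum is 33.00 at (a,b) = (0, 5.5), which is not an integer point.
(a,b)=(0,5) is feasible, giving 30.
(a,b)=(0,4) is feasible, giving 24.
Maximum is 30 at (a,b)=(0,5).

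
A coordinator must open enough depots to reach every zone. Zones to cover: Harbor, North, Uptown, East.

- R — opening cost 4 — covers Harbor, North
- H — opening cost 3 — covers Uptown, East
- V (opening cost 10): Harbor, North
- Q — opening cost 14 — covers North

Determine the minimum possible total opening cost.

Choose R and H: together they cover Harbor, North, Uptown, East — every zone.
Total opening cost: 4 + 3 = 7.
No cover costs less than 7.

7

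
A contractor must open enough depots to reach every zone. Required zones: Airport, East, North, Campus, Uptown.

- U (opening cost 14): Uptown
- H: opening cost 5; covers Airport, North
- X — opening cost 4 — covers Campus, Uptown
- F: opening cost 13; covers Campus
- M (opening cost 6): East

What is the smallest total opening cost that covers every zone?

This is a weighted set-cover instance.
Choose H, X, and M: together they cover Airport, East, North, Campus, Uptown — every zone.
Total opening cost: 5 + 4 + 6 = 15.
No cover costs less than 15.

15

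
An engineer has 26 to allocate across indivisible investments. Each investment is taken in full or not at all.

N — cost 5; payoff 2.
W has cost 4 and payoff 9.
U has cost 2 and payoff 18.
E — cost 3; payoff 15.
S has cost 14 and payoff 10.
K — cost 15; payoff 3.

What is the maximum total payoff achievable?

Allowing fractional choices, the relaxed optimum would be about 53.2, but investments are indivisible.
W + U + E + K: cost 4 + 2 + 3 + 15 = 24 ≤ 26, payoff 9 + 18 + 15 + 3 = 45.
N + U + E + S: cost 5 + 2 + 3 + 14 = 24 ≤ 26, payoff 2 + 18 + 15 + 10 = 45.
W + U + E + S: cost 4 + 2 + 3 + 14 = 23 ≤ 26, payoff 9 + 18 + 15 + 10 = 52.
Best is W, U, E, and S with total payoff 52.

52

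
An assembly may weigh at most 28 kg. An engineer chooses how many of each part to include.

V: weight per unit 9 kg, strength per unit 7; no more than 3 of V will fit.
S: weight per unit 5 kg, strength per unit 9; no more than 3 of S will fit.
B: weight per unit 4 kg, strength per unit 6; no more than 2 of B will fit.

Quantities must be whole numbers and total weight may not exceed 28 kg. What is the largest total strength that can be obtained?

Take 1×V, 3×S, and 1×B: weight 28 ≤ 28, strength 1·7 + 3·9 + 1·6 = 40.
S has the best ratio (9/5) and is taken to its limit of 3; remaining capacity is filled optimally with the others.

40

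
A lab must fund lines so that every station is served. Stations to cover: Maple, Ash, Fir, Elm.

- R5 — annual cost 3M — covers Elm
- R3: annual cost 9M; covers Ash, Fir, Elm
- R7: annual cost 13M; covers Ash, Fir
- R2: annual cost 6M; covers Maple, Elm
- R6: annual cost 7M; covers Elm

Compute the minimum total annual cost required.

15

Choose R3 and R2: together they cover Maple, Ash, Fir, Elm — every station.
Total annual cost: 9 + 6 = 15.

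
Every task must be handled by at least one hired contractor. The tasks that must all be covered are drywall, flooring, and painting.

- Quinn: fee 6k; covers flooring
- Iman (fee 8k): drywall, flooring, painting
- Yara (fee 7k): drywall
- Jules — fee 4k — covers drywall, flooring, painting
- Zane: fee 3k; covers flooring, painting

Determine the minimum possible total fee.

Jules alone covers drywall, flooring, painting — every task.
Total fee: 4.

4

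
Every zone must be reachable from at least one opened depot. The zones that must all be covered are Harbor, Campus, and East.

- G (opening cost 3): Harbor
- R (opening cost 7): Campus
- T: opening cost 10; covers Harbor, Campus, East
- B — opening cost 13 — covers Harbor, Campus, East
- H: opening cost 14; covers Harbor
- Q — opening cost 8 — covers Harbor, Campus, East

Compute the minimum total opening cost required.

8

Q alone covers Harbor, Campus, East — every zone.
Total opening cost: 8.
No cover costs less than 8.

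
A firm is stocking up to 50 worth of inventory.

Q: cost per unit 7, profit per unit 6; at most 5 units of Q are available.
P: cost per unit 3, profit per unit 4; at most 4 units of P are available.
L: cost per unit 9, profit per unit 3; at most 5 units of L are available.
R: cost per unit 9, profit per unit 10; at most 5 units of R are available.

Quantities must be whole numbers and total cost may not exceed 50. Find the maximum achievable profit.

56

P has the best ratio (4/3); taking only P gives at most 4×4 = 16 (stopped by the supply cap of 4).
Mixing does better — 4×P and 4×R: cost 48 ≤ 50, profit 4·4 + 4·10 = 56.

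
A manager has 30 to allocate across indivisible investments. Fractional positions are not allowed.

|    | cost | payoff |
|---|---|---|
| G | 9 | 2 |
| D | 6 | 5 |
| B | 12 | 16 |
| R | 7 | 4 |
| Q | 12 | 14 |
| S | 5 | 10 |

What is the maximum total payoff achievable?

40

This is a 0-1 knapsack instance.
Take B, Q, and S: cost 12 + 12 + 5 = 29 ≤ 30, payoff 16 + 14 + 10 = 40.
No other feasible combination does better.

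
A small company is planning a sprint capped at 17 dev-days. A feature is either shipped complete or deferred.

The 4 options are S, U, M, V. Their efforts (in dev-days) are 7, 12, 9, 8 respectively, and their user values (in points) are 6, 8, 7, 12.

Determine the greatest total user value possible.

M + V: effort 9 + 8 = 17 ≤ 17, user value 7 + 12 = 19.
S + M: effort 7 + 9 = 16 ≤ 17, user value 6 + 7 = 13.
S + V: effort 7 + 8 = 15 ≤ 17, user value 6 + 12 = 18.
Best is M and V with total user value 19.

19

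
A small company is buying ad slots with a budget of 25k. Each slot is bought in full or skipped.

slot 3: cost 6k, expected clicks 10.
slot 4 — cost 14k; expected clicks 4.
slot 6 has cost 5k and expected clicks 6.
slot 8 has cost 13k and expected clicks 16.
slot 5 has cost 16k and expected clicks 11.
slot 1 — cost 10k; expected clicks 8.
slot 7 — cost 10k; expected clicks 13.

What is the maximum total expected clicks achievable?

Allowing fractional choices, the relaxed optimum would be about 34.1, but ad slots are indivisible.
slot 3 + slot 6 + slot 8: cost 6 + 5 + 13 = 24 ≤ 25, expected clicks 10 + 6 + 16 = 32.
slot 8 + slot 7: cost 13 + 10 = 23 ≤ 25, expected clicks 16 + 13 = 29.
slot 3 + slot 6 + slot 7: cost 6 + 5 + 10 = 21 ≤ 25, expected clicks 10 + 6 + 13 = 29.
Best is slot 3, slot 6, and slot 8 with total expected clicks 32.

32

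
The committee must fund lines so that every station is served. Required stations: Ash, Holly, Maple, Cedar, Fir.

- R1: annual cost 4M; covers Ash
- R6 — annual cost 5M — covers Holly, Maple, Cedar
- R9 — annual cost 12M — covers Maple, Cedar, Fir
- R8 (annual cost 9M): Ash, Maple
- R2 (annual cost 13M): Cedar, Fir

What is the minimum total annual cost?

21

This is a weighted set-cover instance.
Choose R1, R6, and R9: together they cover Ash, Holly, Maple, Cedar, Fir — every station.
Total annual cost: 4 + 5 + 12 = 21.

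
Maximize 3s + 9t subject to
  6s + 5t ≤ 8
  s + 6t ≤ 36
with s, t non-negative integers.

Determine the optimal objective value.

Relaxing integrality, the LP optimum is 14.40 at (s,t) = (0, 1.6), which is not an integer point.
(s,t)=(0,1): 6·0+5·1=5≤8, 1·0+6·1=6≤36, objective 9.
(s,t)=(1,0): 6·1+5·0=6≤8, 1·1+6·0=1≤36, objective 3.
(s,t)=(0,0): 6·0+5·0=0≤8, 1·0+6·0=0≤36, objective 0.
No feasible integer point exceeds 9.

9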